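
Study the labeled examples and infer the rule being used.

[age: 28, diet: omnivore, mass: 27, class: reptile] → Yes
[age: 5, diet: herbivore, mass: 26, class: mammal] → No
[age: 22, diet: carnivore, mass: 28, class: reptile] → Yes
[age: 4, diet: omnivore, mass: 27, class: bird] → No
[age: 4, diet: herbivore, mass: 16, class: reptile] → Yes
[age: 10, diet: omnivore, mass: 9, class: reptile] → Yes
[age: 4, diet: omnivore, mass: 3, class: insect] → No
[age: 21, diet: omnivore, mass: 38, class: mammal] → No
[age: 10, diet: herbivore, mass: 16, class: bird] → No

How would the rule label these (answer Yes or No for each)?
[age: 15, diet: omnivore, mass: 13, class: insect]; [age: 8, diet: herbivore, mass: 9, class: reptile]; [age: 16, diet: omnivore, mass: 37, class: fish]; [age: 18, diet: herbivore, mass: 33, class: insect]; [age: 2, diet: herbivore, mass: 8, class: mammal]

No, Yes, No, No, No

'Yes' ⟺ class is reptile.
[age: 15, diet: omnivore, mass: 13, class: insect]: class is insect — fails this test, so No.
[age: 8, diet: herbivore, mass: 9, class: reptile]: class is reptile — matches, so Yes.
[age: 16, diet: omnivore, mass: 37, class: fish]: class is fish — fails this test, so No.
[age: 18, diet: herbivore, mass: 33, class: insect]: class is insect — fails this test, so No.
[age: 2, diet: herbivore, mass: 8, class: mammal]: class is mammal — fails this test, so No.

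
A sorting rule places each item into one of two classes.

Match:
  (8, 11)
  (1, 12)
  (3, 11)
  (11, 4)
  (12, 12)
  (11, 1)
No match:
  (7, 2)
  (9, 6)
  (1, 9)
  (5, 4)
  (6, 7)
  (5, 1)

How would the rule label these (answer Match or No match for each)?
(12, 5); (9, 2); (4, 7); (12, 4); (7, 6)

Every 'Match' example satisfies: max ≥ 11. None of the 'No match' examples do.

Match, No match, No match, Match, No match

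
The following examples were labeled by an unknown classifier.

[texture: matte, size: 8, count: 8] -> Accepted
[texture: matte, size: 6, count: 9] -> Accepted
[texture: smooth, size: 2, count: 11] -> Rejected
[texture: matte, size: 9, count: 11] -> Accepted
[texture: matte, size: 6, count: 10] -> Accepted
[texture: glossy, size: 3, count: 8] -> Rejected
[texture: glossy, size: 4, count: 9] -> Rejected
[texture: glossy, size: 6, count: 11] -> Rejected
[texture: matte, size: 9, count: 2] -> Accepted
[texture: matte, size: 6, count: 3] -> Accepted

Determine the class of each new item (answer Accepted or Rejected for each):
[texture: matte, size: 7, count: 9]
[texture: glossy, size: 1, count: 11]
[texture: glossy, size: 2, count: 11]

Accepted, Rejected, Rejected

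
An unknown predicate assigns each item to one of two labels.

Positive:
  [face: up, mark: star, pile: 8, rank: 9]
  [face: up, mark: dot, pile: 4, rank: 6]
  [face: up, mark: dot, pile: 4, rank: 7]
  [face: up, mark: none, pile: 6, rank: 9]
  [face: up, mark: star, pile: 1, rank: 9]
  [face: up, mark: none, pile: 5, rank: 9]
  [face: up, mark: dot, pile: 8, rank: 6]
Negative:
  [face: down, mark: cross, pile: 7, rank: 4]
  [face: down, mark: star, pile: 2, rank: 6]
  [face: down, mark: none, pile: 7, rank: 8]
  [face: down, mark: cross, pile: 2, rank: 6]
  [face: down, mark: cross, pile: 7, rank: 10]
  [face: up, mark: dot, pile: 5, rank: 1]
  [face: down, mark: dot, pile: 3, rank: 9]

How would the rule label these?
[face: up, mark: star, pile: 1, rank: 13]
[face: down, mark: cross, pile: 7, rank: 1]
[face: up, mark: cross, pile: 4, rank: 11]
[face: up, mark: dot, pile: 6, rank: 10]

The distinguishing property — face is up AND rank ≥ 4 — holds for all the 'Positive' cases and none of the 'Negative' cases.
[face: up, mark: star, pile: 1, rank: 13] → face is up, rank = 13 → Positive. [face: down, mark: cross, pile: 7, rank: 1] → face is down, rank = 1 → Negative. [face: up, mark: cross, pile: 4, rank: 11] → face is up, rank = 11 → Positive. [face: up, mark: dot, pile: 6, rank: 10] → face is up, rank = 10 → Positive.

Positive, Negative, Positive, Positive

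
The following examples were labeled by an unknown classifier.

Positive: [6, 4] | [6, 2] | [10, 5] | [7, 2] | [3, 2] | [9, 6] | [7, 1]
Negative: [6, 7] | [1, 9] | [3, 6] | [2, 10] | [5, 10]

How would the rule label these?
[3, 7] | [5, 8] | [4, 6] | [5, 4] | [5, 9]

One predicate separates the groups cleanly: first > second.

Negative, Negative, Negative, Positive, Negative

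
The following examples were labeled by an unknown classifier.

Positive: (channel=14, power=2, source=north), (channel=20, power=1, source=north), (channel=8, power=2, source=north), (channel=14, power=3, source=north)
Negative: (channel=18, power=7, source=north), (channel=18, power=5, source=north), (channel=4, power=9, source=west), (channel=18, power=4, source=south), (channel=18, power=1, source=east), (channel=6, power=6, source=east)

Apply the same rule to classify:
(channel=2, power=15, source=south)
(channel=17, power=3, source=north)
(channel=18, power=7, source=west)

Negative, Positive, Negative

Rule: source is north AND power ≤ 3. This holds for each 'Positive' example and fails for each 'Negative' one.
(channel=2, power=15, source=south): Negative (source is south, power = 15). (channel=17, power=3, source=north): Positive (source is north, power = 3). (channel=18, power=7, source=west): Negative (source is west, power = 7).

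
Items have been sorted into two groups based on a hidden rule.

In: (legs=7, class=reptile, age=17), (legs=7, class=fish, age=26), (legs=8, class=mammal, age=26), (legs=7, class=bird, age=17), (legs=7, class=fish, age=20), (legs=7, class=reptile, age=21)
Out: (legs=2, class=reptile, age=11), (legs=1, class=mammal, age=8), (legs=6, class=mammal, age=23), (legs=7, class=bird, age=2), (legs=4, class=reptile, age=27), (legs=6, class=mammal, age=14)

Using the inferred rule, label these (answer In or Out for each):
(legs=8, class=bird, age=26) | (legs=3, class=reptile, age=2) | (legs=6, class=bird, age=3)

In, Out, Out

All 'In' examples share one property — legs ≥ 7 AND age ≥ 8 — and every 'Out' example lacks it.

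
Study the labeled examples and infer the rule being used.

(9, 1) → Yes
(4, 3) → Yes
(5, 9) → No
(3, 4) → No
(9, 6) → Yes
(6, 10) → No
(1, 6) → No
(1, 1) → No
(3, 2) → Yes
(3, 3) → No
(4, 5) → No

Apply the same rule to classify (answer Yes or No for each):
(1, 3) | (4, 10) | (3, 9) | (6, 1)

No, No, No, Yes

A rule that fits every label: first > second — true of each 'Yes' example, false of each 'No' one.
(1, 3): No (1 < 3).
(4, 10): No (4 < 10).
(3, 9): No (3 < 9).
(6, 1): Yes (6 > 1).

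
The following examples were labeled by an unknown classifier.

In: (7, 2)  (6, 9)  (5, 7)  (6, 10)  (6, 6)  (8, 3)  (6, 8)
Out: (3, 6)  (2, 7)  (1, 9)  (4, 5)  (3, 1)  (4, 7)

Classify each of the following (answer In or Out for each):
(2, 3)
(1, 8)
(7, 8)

The common property of the 'In' items is: first ≥ 5. No 'Out' item has it.
(2, 3): first 2, doesn't match → Out. (1, 8): first 1, doesn't match → Out. (7, 8): first 7, passes → In.

Out, Out, In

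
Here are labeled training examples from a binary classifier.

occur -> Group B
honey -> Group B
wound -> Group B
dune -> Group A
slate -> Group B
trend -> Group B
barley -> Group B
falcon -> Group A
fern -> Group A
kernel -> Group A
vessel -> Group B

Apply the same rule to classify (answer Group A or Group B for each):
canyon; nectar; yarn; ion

The distinguishing property — even length AND contains 'n' — holds for all the 'Group A' cases and none of the 'Group B' cases.
canyon: length 6, has 'n' — checks out, so Group A.
nectar: length 6, has 'n' — checks out, so Group A.
yarn: length 4, has 'n' — checks out, so Group A.
ion: length 3, has 'n' — does not fit, so Group B.

Group A, Group A, Group A, Group B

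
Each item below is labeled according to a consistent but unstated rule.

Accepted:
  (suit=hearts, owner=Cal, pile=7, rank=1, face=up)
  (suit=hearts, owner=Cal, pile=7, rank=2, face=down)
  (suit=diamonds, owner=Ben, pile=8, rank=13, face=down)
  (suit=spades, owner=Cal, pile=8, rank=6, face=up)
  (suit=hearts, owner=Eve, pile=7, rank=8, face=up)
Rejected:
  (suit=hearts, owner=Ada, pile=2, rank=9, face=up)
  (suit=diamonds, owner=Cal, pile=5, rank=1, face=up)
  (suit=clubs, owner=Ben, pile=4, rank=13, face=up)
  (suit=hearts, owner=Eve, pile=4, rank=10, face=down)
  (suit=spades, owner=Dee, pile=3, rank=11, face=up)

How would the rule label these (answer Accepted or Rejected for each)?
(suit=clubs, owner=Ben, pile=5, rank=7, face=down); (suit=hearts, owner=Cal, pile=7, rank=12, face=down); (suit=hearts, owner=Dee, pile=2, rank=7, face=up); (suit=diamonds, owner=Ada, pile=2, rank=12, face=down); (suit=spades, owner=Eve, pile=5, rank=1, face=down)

One predicate separates the groups cleanly: pile ≥ 7.
(suit=clubs, owner=Ben, pile=5, rank=7, face=down): Rejected (pile = 5). (suit=hearts, owner=Cal, pile=7, rank=12, face=down): Accepted (pile = 7). (suit=hearts, owner=Dee, pile=2, rank=7, face=up): Rejected (pile = 2). (suit=diamonds, owner=Ada, pile=2, rank=12, face=down): Rejected (pile = 2). (suit=spades, owner=Eve, pile=5, rank=1, face=down): Rejected (pile = 5).

Rejected, Accepted, Rejected, Rejected, Rejected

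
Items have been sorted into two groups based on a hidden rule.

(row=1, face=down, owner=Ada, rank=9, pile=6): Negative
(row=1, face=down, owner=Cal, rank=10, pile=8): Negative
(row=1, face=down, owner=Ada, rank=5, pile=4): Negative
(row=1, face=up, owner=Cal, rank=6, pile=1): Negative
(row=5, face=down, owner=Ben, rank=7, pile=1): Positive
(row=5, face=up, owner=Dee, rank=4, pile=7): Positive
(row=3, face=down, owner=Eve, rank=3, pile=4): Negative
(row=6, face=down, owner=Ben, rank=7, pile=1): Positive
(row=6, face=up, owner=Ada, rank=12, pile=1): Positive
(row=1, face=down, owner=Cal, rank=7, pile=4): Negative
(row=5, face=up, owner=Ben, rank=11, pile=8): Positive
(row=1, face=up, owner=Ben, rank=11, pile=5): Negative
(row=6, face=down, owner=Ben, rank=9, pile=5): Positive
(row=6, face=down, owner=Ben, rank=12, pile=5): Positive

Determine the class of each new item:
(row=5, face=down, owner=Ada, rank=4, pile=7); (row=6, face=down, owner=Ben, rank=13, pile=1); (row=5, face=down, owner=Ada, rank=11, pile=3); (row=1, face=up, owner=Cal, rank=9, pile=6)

Rule: row ≥ 5. This holds for each 'Positive' example and fails for each 'Negative' one.
(row=5, face=down, owner=Ada, rank=4, pile=7) — row = 5, hence Positive.
(row=6, face=down, owner=Ben, rank=13, pile=1) — row = 6, hence Positive.
(row=5, face=down, owner=Ada, rank=11, pile=3) — row = 5, hence Positive.
(row=1, face=up, owner=Cal, rank=9, pile=6) — row = 1, hence Negative.

Positive, Positive, Positive, Negative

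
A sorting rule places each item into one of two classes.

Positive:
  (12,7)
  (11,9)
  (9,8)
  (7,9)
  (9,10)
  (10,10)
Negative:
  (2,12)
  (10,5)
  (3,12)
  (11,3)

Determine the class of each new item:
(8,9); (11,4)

Every 'Positive' example satisfies: sum ≥ 16. None of the 'Negative' examples do.

Positive, Negative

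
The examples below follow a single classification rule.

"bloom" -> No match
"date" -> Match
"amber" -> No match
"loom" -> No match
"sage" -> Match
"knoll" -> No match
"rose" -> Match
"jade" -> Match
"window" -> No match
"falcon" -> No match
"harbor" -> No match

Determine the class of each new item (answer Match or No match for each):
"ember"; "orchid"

The classifier is using: ends with 'e'.
"ember" → ends with 'r' → No match.
"orchid" → ends with 'd' → No match.

No match, No match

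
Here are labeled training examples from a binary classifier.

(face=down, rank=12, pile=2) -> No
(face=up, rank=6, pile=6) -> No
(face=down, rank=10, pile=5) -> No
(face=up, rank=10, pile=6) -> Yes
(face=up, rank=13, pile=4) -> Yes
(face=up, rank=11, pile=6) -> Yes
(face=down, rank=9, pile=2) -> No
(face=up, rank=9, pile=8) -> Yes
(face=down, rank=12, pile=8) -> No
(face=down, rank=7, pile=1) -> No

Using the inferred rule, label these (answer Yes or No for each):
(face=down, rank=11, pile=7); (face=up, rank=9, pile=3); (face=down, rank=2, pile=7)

No, Yes, No

The rule appears to be: face is up AND rank ≥ 7.
(face=down, rank=11, pile=7): face is down, rank = 11 — doesn't qualify, so No.
(face=up, rank=9, pile=3): face is up, rank = 9 — fits, so Yes.
(face=down, rank=2, pile=7): face is down, rank = 2 — doesn't qualify, so No.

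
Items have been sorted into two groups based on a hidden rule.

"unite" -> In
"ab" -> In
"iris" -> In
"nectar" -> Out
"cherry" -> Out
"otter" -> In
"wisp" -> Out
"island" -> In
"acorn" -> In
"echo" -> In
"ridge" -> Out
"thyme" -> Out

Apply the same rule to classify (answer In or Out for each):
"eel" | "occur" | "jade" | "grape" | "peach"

Rule: starts with a vowel. This holds for each 'In' example and fails for each 'Out' one.
"eel" → starts with 'e' → In. "occur" → starts with 'o' → In. "jade" → starts with 'j' → Out. "grape" → starts with 'g' → Out. "peach" → starts with 'p' → Out.

In, In, Out, Out, Out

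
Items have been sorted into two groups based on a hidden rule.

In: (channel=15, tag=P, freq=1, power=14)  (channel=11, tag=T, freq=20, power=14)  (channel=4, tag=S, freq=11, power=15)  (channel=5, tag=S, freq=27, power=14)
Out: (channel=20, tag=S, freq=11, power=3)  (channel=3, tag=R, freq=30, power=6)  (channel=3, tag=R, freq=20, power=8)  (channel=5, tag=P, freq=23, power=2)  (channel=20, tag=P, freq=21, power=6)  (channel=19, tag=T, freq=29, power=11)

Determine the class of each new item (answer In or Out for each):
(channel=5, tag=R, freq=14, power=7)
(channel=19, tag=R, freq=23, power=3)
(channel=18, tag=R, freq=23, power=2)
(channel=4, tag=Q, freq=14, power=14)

Out, Out, Out, In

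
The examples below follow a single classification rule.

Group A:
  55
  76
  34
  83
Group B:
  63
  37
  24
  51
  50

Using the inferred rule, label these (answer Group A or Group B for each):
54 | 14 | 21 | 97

Group B, Group B, Group B, Group A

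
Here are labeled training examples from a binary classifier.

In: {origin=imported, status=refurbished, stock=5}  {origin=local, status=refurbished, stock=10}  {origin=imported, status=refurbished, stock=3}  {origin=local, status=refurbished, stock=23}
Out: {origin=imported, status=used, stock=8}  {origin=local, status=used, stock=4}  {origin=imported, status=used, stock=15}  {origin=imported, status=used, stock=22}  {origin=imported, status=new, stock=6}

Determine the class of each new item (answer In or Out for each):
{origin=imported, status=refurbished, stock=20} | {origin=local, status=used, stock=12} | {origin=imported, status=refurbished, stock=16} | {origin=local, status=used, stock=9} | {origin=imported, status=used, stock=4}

Every 'In' example satisfies: status is refurbished. None of the 'Out' examples do.
{origin=imported, status=refurbished, stock=20}: status is refurbished — passes, so In.
{origin=local, status=used, stock=12}: status is used — doesn't match, so Out.
{origin=imported, status=refurbished, stock=16}: status is refurbished — passes, so In.
{origin=local, status=used, stock=9}: status is used — doesn't match, so Out.
{origin=imported, status=used, stock=4}: status is used — doesn't match, so Out.

In, Out, In, Out, Out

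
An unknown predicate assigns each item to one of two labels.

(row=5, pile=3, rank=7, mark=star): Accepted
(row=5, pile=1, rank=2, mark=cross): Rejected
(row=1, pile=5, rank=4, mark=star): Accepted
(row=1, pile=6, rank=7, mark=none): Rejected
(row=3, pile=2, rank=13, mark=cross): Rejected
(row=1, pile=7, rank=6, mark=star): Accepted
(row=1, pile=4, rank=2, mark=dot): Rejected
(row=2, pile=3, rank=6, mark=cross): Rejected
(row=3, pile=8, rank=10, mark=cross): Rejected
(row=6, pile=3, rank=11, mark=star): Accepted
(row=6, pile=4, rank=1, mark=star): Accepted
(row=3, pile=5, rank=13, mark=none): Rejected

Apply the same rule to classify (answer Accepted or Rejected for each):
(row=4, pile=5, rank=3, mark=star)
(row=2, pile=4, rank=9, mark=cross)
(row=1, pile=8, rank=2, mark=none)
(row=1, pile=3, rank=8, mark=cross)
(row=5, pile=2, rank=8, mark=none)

Accepted, Rejected, Rejected, Rejected, Rejected

The common property of the 'Accepted' items is: mark is star. No 'Rejected' item has it.
(row=4, pile=5, rank=3, mark=star): Accepted (mark is star).
(row=2, pile=4, rank=9, mark=cross): Rejected (mark is cross).
(row=1, pile=8, rank=2, mark=none): Rejected (mark is none).
(row=1, pile=3, rank=8, mark=cross): Rejected (mark is cross).
(row=5, pile=2, rank=8, mark=none): Rejected (mark is none).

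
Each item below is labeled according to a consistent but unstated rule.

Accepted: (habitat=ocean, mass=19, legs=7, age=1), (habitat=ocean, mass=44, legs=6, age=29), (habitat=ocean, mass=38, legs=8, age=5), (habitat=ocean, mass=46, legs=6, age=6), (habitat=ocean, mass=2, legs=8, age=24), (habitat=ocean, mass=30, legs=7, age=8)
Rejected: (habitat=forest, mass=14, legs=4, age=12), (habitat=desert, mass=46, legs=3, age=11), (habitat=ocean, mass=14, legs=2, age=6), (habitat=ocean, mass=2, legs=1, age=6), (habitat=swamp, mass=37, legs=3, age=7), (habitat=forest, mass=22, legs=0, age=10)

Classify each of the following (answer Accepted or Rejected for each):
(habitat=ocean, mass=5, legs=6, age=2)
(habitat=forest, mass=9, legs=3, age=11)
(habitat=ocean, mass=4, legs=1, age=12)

Accepted, Rejected, Rejected

'Accepted' ⟺ legs ≥ 6.
(habitat=ocean, mass=5, legs=6, age=2) → legs = 6 → Accepted. (habitat=forest, mass=9, legs=3, age=11) → legs = 3 → Rejected. (habitat=ocean, mass=4, legs=1, age=12) → legs = 1 → Rejected.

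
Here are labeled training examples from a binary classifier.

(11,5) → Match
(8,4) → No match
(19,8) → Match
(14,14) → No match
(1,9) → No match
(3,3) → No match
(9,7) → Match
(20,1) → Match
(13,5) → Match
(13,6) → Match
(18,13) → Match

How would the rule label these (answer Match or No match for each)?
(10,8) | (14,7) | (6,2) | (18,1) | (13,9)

Match, Match, No match, Match, Match

The distinguishing property — first > second AND sum ≥ 16 — holds for all the 'Match' cases and none of the 'No match' cases.
(10,8) → 10 > 8, 10+8 = 18 → Match.
(14,7) → 14 > 7, 14+7 = 21 → Match.
(6,2) → 6 > 2, 6+2 = 8 → No match.
(18,1) → 18 > 1, 18+1 = 19 → Match.
(13,9) → 13 > 9, 13+9 = 22 → Match.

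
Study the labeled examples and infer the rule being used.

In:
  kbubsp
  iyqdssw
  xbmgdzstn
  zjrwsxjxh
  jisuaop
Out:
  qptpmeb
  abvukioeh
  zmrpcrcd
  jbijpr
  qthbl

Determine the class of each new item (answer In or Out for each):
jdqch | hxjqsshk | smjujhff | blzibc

Out, In, In, Out

All 'In' examples share one property — contains 's' — and every 'Out' example lacks it.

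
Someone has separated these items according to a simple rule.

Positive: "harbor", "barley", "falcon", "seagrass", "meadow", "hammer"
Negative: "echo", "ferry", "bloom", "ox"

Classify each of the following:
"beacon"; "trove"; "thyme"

Positive, Negative, Negative

The distinguishing property — contains 'a' — holds for all the 'Positive' cases and none of the 'Negative' cases.
"beacon": has 'a', fits → Positive. "trove": no 'a', fails this test → Negative. "thyme": no 'a', fails this test → Negative.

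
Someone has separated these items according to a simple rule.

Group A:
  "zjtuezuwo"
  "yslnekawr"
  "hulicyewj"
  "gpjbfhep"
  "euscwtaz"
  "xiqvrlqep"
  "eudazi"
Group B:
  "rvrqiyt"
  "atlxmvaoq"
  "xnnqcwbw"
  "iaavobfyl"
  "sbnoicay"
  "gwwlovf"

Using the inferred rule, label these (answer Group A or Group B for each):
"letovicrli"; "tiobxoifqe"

The simplest hypothesis consistent with all the labels is: contains 'e'.
"letovicrli": Group A (has 'e').
"tiobxoifqe": Group A (has 'e').

Group A, Group A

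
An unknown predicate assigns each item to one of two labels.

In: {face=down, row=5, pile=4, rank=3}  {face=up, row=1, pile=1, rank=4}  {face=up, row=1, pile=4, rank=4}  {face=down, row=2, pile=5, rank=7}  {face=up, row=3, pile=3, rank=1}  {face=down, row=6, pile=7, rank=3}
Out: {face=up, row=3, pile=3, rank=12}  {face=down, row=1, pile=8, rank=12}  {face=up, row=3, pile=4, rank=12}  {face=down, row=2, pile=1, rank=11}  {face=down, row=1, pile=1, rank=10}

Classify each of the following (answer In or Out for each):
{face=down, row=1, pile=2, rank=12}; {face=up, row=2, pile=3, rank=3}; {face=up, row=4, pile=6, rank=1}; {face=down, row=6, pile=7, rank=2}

The common property of the 'In' items is: rank ≤ 7. No 'Out' item has it.

Out, In, In, In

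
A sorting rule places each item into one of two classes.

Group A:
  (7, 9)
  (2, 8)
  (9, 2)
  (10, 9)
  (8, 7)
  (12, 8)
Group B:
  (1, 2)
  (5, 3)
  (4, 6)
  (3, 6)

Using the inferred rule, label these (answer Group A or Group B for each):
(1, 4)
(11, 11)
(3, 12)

All 'Group A' examples share one property — max ≥ 7 — and every 'Group B' example lacks it.

Group B, Group A, Group A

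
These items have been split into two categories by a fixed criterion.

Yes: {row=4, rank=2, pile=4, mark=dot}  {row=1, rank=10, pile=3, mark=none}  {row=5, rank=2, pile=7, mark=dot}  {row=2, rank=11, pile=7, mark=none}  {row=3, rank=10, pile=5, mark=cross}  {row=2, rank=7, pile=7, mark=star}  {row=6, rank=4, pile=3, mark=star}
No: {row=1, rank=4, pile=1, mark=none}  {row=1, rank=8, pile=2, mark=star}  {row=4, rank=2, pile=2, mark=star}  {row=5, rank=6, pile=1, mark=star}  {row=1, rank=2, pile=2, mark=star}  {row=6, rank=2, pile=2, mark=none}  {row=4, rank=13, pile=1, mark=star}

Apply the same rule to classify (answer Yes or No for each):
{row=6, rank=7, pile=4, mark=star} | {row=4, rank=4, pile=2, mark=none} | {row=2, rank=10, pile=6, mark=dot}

One predicate separates the groups cleanly: pile ≥ 3.

Yes, No, Yes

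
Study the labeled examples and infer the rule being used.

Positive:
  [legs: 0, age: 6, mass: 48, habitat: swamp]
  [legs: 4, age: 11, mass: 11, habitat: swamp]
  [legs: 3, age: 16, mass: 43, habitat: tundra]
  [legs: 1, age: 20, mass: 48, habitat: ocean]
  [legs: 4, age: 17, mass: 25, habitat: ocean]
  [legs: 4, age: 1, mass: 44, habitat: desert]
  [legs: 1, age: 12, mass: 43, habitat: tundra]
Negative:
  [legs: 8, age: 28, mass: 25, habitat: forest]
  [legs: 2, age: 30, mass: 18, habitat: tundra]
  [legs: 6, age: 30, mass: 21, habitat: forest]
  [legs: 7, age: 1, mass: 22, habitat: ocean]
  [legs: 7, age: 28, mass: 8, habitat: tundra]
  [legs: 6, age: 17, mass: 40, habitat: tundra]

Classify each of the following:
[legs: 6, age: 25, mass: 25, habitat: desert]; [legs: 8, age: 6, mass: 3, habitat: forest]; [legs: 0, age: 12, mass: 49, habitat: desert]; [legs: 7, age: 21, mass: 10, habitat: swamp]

One predicate separates the groups cleanly: legs ≤ 4 AND age ≤ 20.
[legs: 6, age: 25, mass: 25, habitat: desert] — legs = 6, age = 25, hence Negative.
[legs: 8, age: 6, mass: 3, habitat: forest] — legs = 8, age = 6, hence Negative.
[legs: 0, age: 12, mass: 49, habitat: desert] — legs = 0, age = 12, hence Positive.
[legs: 7, age: 21, mass: 10, habitat: swamp] — legs = 7, age = 21, hence Negative.

Negative, Negative, Positive, Negative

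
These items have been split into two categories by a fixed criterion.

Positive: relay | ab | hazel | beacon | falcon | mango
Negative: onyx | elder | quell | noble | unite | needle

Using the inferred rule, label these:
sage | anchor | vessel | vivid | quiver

Positive, Positive, Negative, Negative, Negative

The pattern is that an item is 'Positive' exactly when: contains 'a'.
Positive: sage, since has 'a'.
Positive: anchor, since has 'a'.
Negative: vessel, since no 'a'.
Negative: vivid, since no 'a'.
Negative: quiver, since no 'a'.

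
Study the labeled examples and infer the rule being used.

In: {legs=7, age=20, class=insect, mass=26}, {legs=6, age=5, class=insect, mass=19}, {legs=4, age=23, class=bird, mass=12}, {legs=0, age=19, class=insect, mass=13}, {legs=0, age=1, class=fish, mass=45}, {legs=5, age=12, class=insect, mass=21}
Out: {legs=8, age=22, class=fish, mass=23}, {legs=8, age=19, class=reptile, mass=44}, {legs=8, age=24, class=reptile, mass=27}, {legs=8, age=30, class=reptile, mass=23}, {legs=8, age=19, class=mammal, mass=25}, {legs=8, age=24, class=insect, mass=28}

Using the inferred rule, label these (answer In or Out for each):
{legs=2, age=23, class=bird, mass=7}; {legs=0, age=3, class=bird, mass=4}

In, In

All 'In' examples share one property — legs ≤ 7 — and every 'Out' example lacks it.
{legs=2, age=23, class=bird, mass=7}: legs = 2 — has this property, so In. {legs=0, age=3, class=bird, mass=4}: legs = 0 — has this property, so In.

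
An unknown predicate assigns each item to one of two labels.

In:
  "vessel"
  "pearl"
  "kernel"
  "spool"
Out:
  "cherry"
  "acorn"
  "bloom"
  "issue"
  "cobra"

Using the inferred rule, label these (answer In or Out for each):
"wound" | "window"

Out, Out

Rule: ends with 'l'. This holds for each 'In' example and fails for each 'Out' one.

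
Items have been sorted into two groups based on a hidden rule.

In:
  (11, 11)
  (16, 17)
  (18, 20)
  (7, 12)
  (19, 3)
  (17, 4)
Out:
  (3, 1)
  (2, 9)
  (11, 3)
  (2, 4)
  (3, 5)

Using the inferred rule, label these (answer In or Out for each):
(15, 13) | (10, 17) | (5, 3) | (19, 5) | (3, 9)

In, In, Out, In, Out

One predicate separates the groups cleanly: sum ≥ 19.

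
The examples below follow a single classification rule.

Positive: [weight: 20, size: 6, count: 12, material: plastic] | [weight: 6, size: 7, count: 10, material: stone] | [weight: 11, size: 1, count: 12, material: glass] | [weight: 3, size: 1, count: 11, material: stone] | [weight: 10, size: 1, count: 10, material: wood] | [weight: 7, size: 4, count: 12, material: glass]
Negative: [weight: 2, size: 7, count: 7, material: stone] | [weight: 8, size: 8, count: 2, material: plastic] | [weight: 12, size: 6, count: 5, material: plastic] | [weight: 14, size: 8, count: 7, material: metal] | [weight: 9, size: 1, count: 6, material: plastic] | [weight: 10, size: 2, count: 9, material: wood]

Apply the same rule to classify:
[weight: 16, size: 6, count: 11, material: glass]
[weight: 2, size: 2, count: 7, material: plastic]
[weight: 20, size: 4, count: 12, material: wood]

Positive, Negative, Positive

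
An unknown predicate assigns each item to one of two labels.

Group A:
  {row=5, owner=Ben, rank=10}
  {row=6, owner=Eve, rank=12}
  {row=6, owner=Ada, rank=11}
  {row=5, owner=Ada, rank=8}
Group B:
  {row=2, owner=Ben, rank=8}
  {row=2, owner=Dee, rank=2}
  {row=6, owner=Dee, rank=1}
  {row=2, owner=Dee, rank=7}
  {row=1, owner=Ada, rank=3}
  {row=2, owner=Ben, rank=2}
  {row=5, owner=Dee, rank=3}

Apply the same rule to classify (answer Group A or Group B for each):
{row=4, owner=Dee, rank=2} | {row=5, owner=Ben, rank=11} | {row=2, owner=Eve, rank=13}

The rule appears to be: rank ≥ 7 AND row ≥ 5.
{row=4, owner=Dee, rank=2} — rank = 2, row = 4, hence Group B.
{row=5, owner=Ben, rank=11} — rank = 11, row = 5, hence Group A.
{row=2, owner=Eve, rank=13} — rank = 13, row = 2, hence Group B.

Group B, Group A, Group B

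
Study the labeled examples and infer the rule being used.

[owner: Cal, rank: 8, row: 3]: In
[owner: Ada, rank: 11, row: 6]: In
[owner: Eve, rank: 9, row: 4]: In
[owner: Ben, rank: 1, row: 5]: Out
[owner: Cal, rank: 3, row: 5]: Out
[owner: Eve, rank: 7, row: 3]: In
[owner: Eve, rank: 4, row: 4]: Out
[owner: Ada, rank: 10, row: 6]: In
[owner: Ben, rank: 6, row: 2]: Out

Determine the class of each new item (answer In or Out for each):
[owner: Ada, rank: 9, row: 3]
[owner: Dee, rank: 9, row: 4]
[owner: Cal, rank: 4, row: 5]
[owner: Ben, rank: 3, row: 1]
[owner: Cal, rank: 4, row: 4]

The pattern is that an item is 'In' exactly when: rank ≥ 7.
[owner: Ada, rank: 9, row: 3] — rank = 9, hence In.
[owner: Dee, rank: 9, row: 4] — rank = 9, hence In.
[owner: Cal, rank: 4, row: 5] — rank = 4, hence Out.
[owner: Ben, rank: 3, row: 1] — rank = 3, hence Out.
[owner: Cal, rank: 4, row: 4] — rank = 4, hence Out.

In, In, Out, Out, Out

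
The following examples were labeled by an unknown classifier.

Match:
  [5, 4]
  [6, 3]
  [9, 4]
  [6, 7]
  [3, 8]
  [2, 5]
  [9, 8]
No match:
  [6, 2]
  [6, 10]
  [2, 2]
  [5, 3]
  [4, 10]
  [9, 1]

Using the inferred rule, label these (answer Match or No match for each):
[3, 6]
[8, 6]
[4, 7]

Match, No match, Match

One predicate separates the groups cleanly: sum is odd.
[3, 6] → 3+6 = 9 → Match. [8, 6] → 8+6 = 14 → No match. [4, 7] → 4+7 = 11 → Match.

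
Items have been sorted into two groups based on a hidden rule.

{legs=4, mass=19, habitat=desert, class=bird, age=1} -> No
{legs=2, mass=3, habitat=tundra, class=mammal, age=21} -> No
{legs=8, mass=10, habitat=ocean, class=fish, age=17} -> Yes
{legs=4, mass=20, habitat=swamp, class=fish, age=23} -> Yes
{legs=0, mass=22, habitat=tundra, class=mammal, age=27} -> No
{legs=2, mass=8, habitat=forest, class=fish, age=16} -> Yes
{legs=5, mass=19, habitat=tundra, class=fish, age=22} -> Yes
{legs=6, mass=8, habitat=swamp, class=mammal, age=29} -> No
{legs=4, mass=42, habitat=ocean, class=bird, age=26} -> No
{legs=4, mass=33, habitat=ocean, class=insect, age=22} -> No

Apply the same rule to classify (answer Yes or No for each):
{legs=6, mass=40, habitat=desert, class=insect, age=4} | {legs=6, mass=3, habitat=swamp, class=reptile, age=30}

Comparing the two groups points to one rule — class is fish.
{legs=6, mass=40, habitat=desert, class=insect, age=4}: class is insect — fails the rule, so No. {legs=6, mass=3, habitat=swamp, class=reptile, age=30}: class is reptile — fails the rule, so No.

No, No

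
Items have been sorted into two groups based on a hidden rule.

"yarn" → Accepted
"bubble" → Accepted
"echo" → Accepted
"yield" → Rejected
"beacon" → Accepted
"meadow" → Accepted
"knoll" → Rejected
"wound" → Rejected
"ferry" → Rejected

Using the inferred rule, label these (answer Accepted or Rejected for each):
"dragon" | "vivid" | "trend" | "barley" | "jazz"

Rule: even length. This holds for each 'Accepted' example and fails for each 'Rejected' one.
"dragon": Accepted (length 6). "vivid": Rejected (length 5). "trend": Rejected (length 5). "barley": Accepted (length 6). "jazz": Accepted (length 4).

Accepted, Rejected, Rejected, Accepted, Accepted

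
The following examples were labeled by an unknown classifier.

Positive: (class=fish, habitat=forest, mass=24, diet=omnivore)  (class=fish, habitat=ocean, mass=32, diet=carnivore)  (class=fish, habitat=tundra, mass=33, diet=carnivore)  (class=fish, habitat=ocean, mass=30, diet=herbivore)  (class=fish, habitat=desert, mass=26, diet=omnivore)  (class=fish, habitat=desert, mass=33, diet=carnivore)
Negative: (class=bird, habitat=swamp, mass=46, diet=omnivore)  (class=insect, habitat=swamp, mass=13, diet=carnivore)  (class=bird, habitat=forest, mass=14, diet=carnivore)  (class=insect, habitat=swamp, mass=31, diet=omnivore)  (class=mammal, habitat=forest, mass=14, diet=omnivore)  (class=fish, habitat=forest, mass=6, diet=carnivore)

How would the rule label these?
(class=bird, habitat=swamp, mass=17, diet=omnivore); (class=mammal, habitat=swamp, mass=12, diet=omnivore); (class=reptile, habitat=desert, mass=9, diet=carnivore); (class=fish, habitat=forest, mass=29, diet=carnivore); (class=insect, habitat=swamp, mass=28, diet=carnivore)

Negative, Negative, Negative, Positive, Negative

Every 'Positive' example satisfies: class is fish AND mass ≥ 13. None of the 'Negative' examples do.
(class=bird, habitat=swamp, mass=17, diet=omnivore) — class is bird, mass = 17, hence Negative.
(class=mammal, habitat=swamp, mass=12, diet=omnivore) — class is mammal, mass = 12, hence Negative.
(class=reptile, habitat=desert, mass=9, diet=carnivore) — class is reptile, mass = 9, hence Negative.
(class=fish, habitat=forest, mass=29, diet=carnivore) — class is fish, mass = 29, hence Positive.
(class=insect, habitat=swamp, mass=28, diet=carnivore) — class is insect, mass = 28, hence Negative.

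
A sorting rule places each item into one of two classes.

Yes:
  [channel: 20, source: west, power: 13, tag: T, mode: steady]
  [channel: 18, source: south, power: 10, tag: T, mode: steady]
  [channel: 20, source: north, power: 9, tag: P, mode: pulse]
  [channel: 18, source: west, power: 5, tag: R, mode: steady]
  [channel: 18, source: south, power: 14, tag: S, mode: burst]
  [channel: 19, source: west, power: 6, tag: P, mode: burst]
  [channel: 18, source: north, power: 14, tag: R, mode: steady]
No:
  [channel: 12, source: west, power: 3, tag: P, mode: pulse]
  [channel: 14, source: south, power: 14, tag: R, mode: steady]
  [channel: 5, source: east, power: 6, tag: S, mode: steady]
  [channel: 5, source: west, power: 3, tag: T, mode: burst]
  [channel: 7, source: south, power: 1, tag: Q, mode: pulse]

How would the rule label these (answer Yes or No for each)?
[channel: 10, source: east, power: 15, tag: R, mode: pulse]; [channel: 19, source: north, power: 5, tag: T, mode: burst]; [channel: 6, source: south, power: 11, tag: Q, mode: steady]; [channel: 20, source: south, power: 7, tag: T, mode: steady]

No, Yes, No, Yes

One predicate separates the groups cleanly: channel ≥ 18.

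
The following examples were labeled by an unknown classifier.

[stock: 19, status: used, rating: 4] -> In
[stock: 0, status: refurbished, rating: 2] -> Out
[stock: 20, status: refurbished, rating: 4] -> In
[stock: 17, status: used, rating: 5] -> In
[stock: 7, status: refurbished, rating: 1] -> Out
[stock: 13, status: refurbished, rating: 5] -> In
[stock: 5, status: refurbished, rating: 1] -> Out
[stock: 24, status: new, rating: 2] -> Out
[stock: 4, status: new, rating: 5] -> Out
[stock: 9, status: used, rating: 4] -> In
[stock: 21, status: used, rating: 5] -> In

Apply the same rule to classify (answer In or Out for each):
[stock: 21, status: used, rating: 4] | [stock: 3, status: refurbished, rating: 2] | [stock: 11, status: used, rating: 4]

In, Out, In

The distinguishing property — stock ≥ 5 AND rating ≥ 4 — holds for all the 'In' cases and none of the 'Out' cases.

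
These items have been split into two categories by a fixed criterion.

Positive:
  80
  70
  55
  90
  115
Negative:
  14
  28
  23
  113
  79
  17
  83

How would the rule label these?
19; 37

Negative, Negative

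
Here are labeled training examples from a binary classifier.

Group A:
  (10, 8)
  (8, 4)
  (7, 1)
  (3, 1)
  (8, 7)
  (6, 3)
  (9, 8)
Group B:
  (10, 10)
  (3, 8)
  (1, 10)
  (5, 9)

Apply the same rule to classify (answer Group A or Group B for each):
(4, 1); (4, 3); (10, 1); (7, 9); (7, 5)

Group A, Group A, Group A, Group B, Group A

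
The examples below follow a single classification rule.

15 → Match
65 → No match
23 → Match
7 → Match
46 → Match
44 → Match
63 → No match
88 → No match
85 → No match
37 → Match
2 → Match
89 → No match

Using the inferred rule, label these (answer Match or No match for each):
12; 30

Every 'Match' example satisfies: at most 46. None of the 'No match' examples do.
12 — 12 ≤ 46, hence Match. 30 — 30 ≤ 46, hence Match.

Match, Match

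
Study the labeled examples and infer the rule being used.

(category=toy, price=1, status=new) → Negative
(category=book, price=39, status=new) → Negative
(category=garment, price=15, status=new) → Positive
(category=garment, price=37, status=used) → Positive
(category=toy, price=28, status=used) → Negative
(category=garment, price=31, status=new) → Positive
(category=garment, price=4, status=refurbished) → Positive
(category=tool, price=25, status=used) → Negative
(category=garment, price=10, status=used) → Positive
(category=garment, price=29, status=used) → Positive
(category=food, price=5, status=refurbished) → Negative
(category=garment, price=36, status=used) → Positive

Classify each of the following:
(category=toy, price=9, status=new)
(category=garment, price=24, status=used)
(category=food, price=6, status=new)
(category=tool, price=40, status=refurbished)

Negative, Positive, Negative, Negative

Comparing the two groups points to one rule — category is garment.
(category=toy, price=9, status=new): Negative (category is toy). (category=garment, price=24, status=used): Positive (category is garment). (category=food, price=6, status=new): Negative (category is food). (category=tool, price=40, status=refurbished): Negative (category is tool).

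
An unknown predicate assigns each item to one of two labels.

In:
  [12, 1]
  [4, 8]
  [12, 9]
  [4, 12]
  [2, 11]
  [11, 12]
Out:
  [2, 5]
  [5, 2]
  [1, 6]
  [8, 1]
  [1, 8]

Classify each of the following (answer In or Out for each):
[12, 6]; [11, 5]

One predicate separates the groups cleanly: sum ≥ 12.
[12, 6]: 12+6 = 18, checks out → In. [11, 5]: 11+5 = 16, checks out → In.

In, In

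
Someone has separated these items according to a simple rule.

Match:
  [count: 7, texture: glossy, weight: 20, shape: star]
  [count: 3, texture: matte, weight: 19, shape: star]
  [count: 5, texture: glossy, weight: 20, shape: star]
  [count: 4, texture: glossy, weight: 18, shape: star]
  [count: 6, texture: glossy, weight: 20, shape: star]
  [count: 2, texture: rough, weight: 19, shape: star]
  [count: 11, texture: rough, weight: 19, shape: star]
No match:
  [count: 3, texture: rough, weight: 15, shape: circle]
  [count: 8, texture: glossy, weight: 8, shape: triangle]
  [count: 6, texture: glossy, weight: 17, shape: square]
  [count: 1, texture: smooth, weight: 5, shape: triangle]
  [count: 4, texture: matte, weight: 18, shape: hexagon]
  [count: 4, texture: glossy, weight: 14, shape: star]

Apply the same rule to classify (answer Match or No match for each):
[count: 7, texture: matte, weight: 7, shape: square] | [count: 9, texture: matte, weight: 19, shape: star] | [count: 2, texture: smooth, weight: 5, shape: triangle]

The common property of the 'Match' items is: shape is star AND weight ≥ 15. No 'No match' item has it.
[count: 7, texture: matte, weight: 7, shape: square]: shape is square, weight = 7, does not satisfy this → No match.
[count: 9, texture: matte, weight: 19, shape: star]: shape is star, weight = 19, qualifies → Match.
[count: 2, texture: smooth, weight: 5, shape: triangle]: shape is triangle, weight = 5, does not satisfy this → No match.

No match, Match, No match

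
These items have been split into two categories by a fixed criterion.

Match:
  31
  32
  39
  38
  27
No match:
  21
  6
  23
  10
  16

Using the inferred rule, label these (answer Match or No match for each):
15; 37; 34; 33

No match, Match, Match, Match

A rule that fits every label: at least 27 — true of each 'Match' example, false of each 'No match' one.
No match: 15, since 15 < 27.
Match: 37, since 37 ≥ 27.
Match: 34, since 34 ≥ 27.
Match: 33, since 33 ≥ 27.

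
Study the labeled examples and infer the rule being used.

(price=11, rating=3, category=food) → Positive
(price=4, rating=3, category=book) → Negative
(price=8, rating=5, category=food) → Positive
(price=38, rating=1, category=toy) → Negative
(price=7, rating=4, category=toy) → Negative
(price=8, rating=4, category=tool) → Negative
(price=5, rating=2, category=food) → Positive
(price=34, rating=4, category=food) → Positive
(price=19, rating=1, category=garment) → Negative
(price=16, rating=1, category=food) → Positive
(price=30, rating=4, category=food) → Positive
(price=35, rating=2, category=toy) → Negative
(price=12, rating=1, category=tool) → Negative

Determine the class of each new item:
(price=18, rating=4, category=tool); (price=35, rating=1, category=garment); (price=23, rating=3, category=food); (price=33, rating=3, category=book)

Negative, Negative, Positive, Negative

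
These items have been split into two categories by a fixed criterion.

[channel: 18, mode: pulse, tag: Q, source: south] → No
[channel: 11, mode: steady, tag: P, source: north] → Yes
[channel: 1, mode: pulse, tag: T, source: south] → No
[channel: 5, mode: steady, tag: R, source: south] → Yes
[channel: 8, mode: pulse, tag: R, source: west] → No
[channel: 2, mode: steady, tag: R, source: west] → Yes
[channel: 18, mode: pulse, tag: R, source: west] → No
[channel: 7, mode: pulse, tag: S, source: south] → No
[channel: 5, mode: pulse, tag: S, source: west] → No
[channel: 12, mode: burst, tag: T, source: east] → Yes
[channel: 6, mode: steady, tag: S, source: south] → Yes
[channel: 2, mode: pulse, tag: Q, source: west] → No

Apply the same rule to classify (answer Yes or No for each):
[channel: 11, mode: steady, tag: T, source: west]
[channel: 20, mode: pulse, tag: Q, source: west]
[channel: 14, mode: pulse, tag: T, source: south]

Yes, No, No

One predicate separates the groups cleanly: mode is not pulse.
[channel: 11, mode: steady, tag: T, source: west]: mode is steady, meets the rule → Yes. [channel: 20, mode: pulse, tag: Q, source: west]: mode is pulse, doesn't qualify → No. [channel: 14, mode: pulse, tag: T, source: south]: mode is pulse, doesn't qualify → No.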